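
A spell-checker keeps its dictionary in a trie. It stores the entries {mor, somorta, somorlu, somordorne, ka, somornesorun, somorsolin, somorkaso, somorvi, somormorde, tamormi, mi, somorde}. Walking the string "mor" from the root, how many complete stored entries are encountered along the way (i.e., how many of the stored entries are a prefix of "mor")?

1

Check each prefix of "mor" against the stored set — each match is an end-marker on the path.
Prefixes of the query that are stored words: "mor"
Count: 1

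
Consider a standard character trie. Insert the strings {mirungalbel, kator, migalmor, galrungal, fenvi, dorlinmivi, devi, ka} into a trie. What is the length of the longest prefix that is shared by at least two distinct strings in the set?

2

Look for the deepest trie node that still has at least two words in its subtree.
e.g. "ka" and "kator" share the prefix "ka" of length 2; no pair shares a longer one.
Longest shared-prefix length: 2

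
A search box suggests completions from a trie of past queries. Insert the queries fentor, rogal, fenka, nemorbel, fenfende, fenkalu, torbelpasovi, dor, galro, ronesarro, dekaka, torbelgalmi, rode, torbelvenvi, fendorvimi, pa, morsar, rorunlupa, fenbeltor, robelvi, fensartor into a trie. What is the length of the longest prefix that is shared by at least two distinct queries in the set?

6

Look for the deepest trie node that still has at least two words in its subtree.
e.g. "torbelgalmi" and "torbelpasovi" share the prefix "torbel" of length 6; no pair shares a longer one.
Longest shared-prefix length: 6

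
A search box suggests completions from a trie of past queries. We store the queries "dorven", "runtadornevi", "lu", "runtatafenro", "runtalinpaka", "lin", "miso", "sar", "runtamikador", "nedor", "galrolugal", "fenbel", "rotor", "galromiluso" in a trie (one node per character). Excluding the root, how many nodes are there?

81

For each word, the new-node count is its length minus the longest prefix already in the trie:
  "dorven" → 6 new (d, o, r, v, e, n)
  "runtadornevi" → 12 new (r, u, n, t, a, d, o, r, n, e, v, i)
  "lu" → 2 new (l, u)
  "runtatafenro" → prefix "runta" already present; 7 new (t, a, f, e, n, r, o)
  "runtalinpaka" → prefix "runta" already present; 7 new (l, i, n, p, a, k, a)
  "lin" → prefix "l" already present; 2 new (i, n)
  "miso" → 4 new (m, i, s, o)
  "sar" → 3 new (s, a, r)
  "runtamikador" → prefix "runta" already present; 7 new (m, i, k, a, d, o, r)
  "nedor" → 5 new (n, e, d, o, r)
  "galrolugal" → 10 new (g, a, l, r, o, l, u, g, a, l)
  "fenbel" → 6 new (f, e, n, b, e, l)
  "rotor" → prefix "r" already present; 4 new (o, t, o, r)
  "galromiluso" → prefix "galro" already present; 6 new (m, i, l, u, s, o)
Total nodes = 6 + 12 + 2 + 7 + 7 + 2 + 4 + 3 + 7 + 5 + 10 + 6 + 4 + 6 = 81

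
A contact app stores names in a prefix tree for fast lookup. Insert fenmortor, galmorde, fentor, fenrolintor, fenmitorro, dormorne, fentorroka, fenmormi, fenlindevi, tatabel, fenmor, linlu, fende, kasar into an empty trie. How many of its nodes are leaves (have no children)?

12

A leaf is a node with no children — equivalently, the end of a word that is not a proper prefix of any other stored word.
Those words: "dormorne", "fende", "fenlindevi", "fenmitorro", "fenmormi", "fenmortor", "fenrolintor", "fentorroka", "galmorde", "kasar", "linlu", "tatabel"
Leaf count: 12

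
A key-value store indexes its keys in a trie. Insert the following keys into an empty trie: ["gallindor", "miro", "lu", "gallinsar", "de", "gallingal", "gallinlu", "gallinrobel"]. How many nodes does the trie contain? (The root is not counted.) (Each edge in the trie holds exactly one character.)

30

Trace insertions, counting only characters that open a new branch:
  "gallindor" → 9 new (g, a, l, l, i, n, d, o, r)
  "miro" → 4 new (m, i, r, o)
  "lu" → 2 new (l, u)
  "gallinsar" → prefix "gallin" already present; 3 new (s, a, r)
  "de" → 2 new (d, e)
  "gallingal" → prefix "gallin" already present; 3 new (g, a, l)
  "gallinlu" → prefix "gallin" already present; 2 new (l, u)
  "gallinrobel" → prefix "gallin" already present; 5 new (r, o, b, e, l)
Total nodes = 9 + 4 + 2 + 3 + 2 + 3 + 2 + 5 = 30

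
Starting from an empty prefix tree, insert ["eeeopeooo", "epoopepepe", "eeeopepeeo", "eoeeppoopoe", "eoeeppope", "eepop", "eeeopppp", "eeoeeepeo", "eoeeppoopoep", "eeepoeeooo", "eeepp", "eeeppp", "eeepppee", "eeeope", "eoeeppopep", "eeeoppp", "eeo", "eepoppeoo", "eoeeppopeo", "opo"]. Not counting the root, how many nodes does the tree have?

68

Insert word by word; a character creates a node only if that edge doesn't already exist:
  "eeeopeooo" → 9 new (e, e, e, o, p, e, o, o, o)
  "epoopepepe" → prefix "e" already present; 9 new (p, o, o, p, e, p, e, p, e)
  "eeeopepeeo" → prefix "eeeope" already present; 4 new (p, e, e, o)
  "eoeeppoopoe" → prefix "e" already present; 10 new (o, e, e, p, p, o, o, p, o, e)
  "eoeeppope" → prefix "eoeeppo" already present; 2 new (p, e)
  "eepop" → prefix "ee" already present; 3 new (p, o, p)
  "eeeopppp" → prefix "eeeop" already present; 3 new (p, p, p)
  "eeoeeepeo" → prefix "ee" already present; 7 new (o, e, e, e, p, e, o)
  "eoeeppoopoep" → prefix "eoeeppoopoe" already present; 1 new (p)
  "eeepoeeooo" → prefix "eee" already present; 7 new (p, o, e, e, o, o, o)
  "eeepp" → prefix "eeep" already present; 1 new (p)
  "eeeppp" → prefix "eeepp" already present; 1 new (p)
  "eeepppee" → prefix "eeeppp" already present; 2 new (e, e)
  "eeeope" → prefix "eeeope" already present; 0 new (none)
  "eoeeppopep" → prefix "eoeeppope" already present; 1 new (p)
  "eeeoppp" → prefix "eeeoppp" already present; 0 new (none)
  "eeo" → prefix "eeo" already present; 0 new (none)
  "eepoppeoo" → prefix "eepop" already present; 4 new (p, e, o, o)
  "eoeeppopeo" → prefix "eoeeppope" already present; 1 new (o)
  "opo" → 3 new (o, p, o)
Total nodes = 9 + 9 + 4 + 10 + 2 + 3 + 3 + 7 + 1 + 7 + 1 + 1 + 2 + 0 + 1 + 0 + 0 + 4 + 1 + 3 = 68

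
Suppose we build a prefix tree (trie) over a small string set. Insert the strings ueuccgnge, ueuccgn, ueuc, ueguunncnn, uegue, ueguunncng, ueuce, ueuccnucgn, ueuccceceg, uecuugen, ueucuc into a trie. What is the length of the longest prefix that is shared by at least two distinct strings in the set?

9

The deepest shared node is where two words last agree before diverging.
"ueguunncng" and "ueguunncnn" agree on "ueguunncn" (9 characters) before diverging; nothing deeper is shared.
Longest shared-prefix length: 9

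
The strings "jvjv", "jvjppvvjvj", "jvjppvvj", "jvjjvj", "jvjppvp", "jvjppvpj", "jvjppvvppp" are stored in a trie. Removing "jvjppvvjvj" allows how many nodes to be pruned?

2

Walk "jvjppvvjvj" from the leaf back toward the root, removing each node that no remaining word uses.
The suffix "vj" (2 nodes) is used only by "jvjppvvjvj"; "jvjppvvj" is itself a stored word, so pruning stops there.
Nodes removed: 2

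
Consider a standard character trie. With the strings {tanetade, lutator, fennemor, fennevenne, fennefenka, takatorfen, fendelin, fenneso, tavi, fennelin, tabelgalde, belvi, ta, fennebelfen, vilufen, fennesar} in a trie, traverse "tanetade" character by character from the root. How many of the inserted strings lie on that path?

2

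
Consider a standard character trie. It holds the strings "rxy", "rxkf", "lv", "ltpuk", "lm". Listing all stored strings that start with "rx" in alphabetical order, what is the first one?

rxkf

Filter for "rx…" and sort: "rxkf", "rxy"
Position 1: rxkf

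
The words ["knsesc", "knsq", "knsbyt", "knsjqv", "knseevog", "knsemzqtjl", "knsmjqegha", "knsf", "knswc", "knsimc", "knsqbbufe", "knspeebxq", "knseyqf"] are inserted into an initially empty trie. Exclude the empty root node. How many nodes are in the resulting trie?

50

Trace insertions, counting only characters that open a new branch:
  "knsesc" → 6 new (k, n, s, e, s, c)
  "knsq" → prefix "kns" already present; 1 new (q)
  "knsbyt" → prefix "kns" already present; 3 new (b, y, t)
  "knsjqv" → prefix "kns" already present; 3 new (j, q, v)
  "knseevog" → prefix "knse" already present; 4 new (e, v, o, g)
  "knsemzqtjl" → prefix "knse" already present; 6 new (m, z, q, t, j, l)
  "knsmjqegha" → prefix "kns" already present; 7 new (m, j, q, e, g, h, a)
  "knsf" → prefix "kns" already present; 1 new (f)
  "knswc" → prefix "kns" already present; 2 new (w, c)
  "knsimc" → prefix "kns" already present; 3 new (i, m, c)
  "knsqbbufe" → prefix "knsq" already present; 5 new (b, b, u, f, e)
  "knspeebxq" → prefix "kns" already present; 6 new (p, e, e, b, x, q)
  "knseyqf" → prefix "knse" already present; 3 new (y, q, f)
Total nodes = 6 + 1 + 3 + 3 + 4 + 6 + 7 + 1 + 2 + 3 + 5 + 6 + 3 = 50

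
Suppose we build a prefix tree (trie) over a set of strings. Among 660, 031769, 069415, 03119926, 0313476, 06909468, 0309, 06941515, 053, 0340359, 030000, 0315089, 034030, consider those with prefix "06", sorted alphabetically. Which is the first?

06909468

DFS of the "06" subtree visits, in order: "06909468", "069415", "06941515"
Position 1: 06909468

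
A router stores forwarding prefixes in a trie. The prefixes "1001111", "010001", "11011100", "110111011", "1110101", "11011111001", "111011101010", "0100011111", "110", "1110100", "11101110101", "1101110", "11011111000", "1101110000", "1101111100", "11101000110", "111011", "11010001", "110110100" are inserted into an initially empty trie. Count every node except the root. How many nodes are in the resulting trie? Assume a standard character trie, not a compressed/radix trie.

59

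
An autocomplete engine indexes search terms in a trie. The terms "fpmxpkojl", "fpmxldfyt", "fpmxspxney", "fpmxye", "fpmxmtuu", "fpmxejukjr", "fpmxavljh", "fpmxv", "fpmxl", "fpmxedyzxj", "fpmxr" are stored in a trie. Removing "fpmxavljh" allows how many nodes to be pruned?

A node on "fpmxavljh"'s path can go only if nothing else ends at it or branches off below it.
The suffix "avljh" (5 nodes) is used only by "fpmxavljh"; the node for "fpmx" still has the child "p", so pruning stops there.
Nodes removed: 5

5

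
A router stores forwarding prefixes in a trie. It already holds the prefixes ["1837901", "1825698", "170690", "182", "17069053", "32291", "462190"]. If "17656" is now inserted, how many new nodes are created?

The longest prefix of "17656" already in the trie is "17" (length 2).
Each of the 3 remaining characters creates one node.

3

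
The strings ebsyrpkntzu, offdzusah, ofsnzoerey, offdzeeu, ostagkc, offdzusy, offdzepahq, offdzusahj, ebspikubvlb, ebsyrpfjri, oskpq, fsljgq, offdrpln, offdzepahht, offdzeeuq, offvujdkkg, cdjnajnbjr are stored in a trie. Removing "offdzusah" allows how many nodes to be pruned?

A node on "offdzusah"'s path can go only if nothing else ends at it or branches off below it.
Every node on "offdzusah" is still needed (e.g. by "offdzusahj"), so nothing is freed.
Nodes removed: 0

0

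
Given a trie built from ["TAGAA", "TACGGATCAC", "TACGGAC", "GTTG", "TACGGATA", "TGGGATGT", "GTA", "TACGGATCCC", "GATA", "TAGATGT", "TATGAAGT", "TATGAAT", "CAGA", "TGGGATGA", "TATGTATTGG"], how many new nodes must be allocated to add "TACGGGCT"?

3

"TACGG" is already a path in the trie; the remaining "GCT" must be added.
Each of the 3 remaining characters creates one node.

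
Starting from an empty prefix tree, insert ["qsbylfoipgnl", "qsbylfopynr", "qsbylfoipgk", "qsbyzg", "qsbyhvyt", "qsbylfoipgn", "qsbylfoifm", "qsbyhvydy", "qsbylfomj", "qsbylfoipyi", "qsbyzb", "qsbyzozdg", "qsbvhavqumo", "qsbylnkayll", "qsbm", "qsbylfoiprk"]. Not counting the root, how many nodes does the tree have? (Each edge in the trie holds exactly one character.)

53

Insert word by word; a character creates a node only if that edge doesn't already exist:
  "qsbylfoipgnl" → 12 new (q, s, b, y, l, f, o, i, p, g, n, l)
  "qsbylfopynr" → prefix "qsbylfo" already present; 4 new (p, y, n, r)
  "qsbylfoipgk" → prefix "qsbylfoipg" already present; 1 new (k)
  "qsbyzg" → prefix "qsby" already present; 2 new (z, g)
  "qsbyhvyt" → prefix "qsby" already present; 4 new (h, v, y, t)
  "qsbylfoipgn" → prefix "qsbylfoipgn" already present; 0 new (none)
  "qsbylfoifm" → prefix "qsbylfoi" already present; 2 new (f, m)
  "qsbyhvydy" → prefix "qsbyhvy" already present; 2 new (d, y)
  "qsbylfomj" → prefix "qsbylfo" already present; 2 new (m, j)
  "qsbylfoipyi" → prefix "qsbylfoip" already present; 2 new (y, i)
  "qsbyzb" → prefix "qsbyz" already present; 1 new (b)
  "qsbyzozdg" → prefix "qsbyz" already present; 4 new (o, z, d, g)
  "qsbvhavqumo" → prefix "qsb" already present; 8 new (v, h, a, v, q, u, m, o)
  "qsbylnkayll" → prefix "qsbyl" already present; 6 new (n, k, a, y, l, l)
  "qsbm" → prefix "qsb" already present; 1 new (m)
  "qsbylfoiprk" → prefix "qsbylfoip" already present; 2 new (r, k)
Total nodes = 12 + 4 + 1 + 2 + 4 + 0 + 2 + 2 + 2 + 2 + 1 + 4 + 8 + 6 + 1 + 2 = 53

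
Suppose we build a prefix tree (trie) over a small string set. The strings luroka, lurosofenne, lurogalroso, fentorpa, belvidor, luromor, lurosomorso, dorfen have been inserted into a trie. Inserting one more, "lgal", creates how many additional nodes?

3

"l" is already a path in the trie; the remaining "gal" must be added.
New nodes needed: |"lgal"| − 1 = 4 − 1 = 3.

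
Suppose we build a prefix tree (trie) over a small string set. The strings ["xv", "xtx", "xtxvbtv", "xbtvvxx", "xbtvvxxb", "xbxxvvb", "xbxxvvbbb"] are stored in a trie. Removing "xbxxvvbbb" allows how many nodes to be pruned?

2

Walk "xbxxvvbbb" from the leaf back toward the root, removing each node that no remaining word uses.
The suffix "bb" (2 nodes) is used only by "xbxxvvbbb"; "xbxxvvb" is itself a stored word, so pruning stops there.
Nodes removed: 2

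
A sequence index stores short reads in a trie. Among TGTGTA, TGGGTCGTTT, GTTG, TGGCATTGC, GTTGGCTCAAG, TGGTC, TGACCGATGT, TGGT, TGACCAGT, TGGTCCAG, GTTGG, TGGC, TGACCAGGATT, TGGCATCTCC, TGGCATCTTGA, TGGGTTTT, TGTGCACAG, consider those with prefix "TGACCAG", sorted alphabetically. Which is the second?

Filter for "TGACCAG…" and sort: "TGACCAGGATT", "TGACCAGT"
The 2nd is TGACCAGT.

TGACCAGT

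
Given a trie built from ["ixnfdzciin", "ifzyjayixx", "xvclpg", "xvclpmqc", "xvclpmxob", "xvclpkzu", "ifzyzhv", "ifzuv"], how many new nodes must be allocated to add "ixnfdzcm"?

1

Walking "ixnfdzcm" from the root, the first 7 characters ("ixnfdzc") follow existing edges; "m" is the first miss.
New nodes needed: |"ixnfdzcm"| − 7 = 8 − 7 = 1.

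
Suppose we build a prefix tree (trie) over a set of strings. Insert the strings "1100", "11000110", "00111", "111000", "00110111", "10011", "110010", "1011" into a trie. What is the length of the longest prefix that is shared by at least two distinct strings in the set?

Equivalently: take the maximum, over all pairs, of their longest common prefix length.
e.g. "00110111" and "00111" share the prefix "0011" of length 4; no pair shares a longer one.
Longest shared-prefix length: 4

4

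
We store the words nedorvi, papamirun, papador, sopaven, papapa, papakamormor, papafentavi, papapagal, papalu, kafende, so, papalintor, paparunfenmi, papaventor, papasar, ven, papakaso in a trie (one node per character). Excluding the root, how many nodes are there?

82

Trace insertions, counting only characters that open a new branch:
  "nedorvi" → 7 new (n, e, d, o, r, v, i)
  "papamirun" → 9 new (p, a, p, a, m, i, r, u, n)
  "papador" → prefix "papa" already present; 3 new (d, o, r)
  "sopaven" → 7 new (s, o, p, a, v, e, n)
  "papapa" → prefix "papa" already present; 2 new (p, a)
  "papakamormor" → prefix "papa" already present; 8 new (k, a, m, o, r, m, o, r)
  "papafentavi" → prefix "papa" already present; 7 new (f, e, n, t, a, v, i)
  "papapagal" → prefix "papapa" already present; 3 new (g, a, l)
  "papalu" → prefix "papa" already present; 2 new (l, u)
  "kafende" → 7 new (k, a, f, e, n, d, e)
  "so" → prefix "so" already present; 0 new (none)
  "papalintor" → prefix "papal" already present; 5 new (i, n, t, o, r)
  "paparunfenmi" → prefix "papa" already present; 8 new (r, u, n, f, e, n, m, i)
  "papaventor" → prefix "papa" already present; 6 new (v, e, n, t, o, r)
  "papasar" → prefix "papa" already present; 3 new (s, a, r)
  "ven" → 3 new (v, e, n)
  "papakaso" → prefix "papaka" already present; 2 new (s, o)
Total nodes = 7 + 9 + 3 + 7 + 2 + 8 + 7 + 3 + 2 + 7 + 0 + 5 + 8 + 6 + 3 + 3 + 2 = 82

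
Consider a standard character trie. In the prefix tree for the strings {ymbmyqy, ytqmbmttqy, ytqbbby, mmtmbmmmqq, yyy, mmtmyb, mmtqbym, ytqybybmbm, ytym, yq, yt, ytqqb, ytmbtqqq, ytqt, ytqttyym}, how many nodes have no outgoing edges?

Leaves are exactly the stored words that no other stored word extends.
Those words: "mmtmbmmmqq", "mmtmyb", "mmtqbym", "ymbmyqy", "yq", "ytmbtqqq", "ytqbbby", "ytqmbmttqy", "ytqqb", "ytqttyym", "ytqybybmbm", "ytym", "yyy"
Leaf count: 13

13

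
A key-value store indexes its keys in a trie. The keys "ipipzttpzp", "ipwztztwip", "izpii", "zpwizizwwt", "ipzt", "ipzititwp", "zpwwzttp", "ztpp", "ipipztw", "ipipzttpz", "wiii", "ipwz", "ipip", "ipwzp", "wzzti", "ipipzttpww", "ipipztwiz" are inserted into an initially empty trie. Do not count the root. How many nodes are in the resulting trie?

62

For each word, the new-node count is its length minus the longest prefix already in the trie:
  "ipipzttpzp" → 10 new (i, p, i, p, z, t, t, p, z, p)
  "ipwztztwip" → prefix "ip" already present; 8 new (w, z, t, z, t, w, i, p)
  "izpii" → prefix "i" already present; 4 new (z, p, i, i)
  "zpwizizwwt" → 10 new (z, p, w, i, z, i, z, w, w, t)
  "ipzt" → prefix "ip" already present; 2 new (z, t)
  "ipzititwp" → prefix "ipz" already present; 6 new (i, t, i, t, w, p)
  "zpwwzttp" → prefix "zpw" already present; 5 new (w, z, t, t, p)
  "ztpp" → prefix "z" already present; 3 new (t, p, p)
  "ipipztw" → prefix "ipipzt" already present; 1 new (w)
  "ipipzttpz" → prefix "ipipzttpz" already present; 0 new (none)
  "wiii" → 4 new (w, i, i, i)
  "ipwz" → prefix "ipwz" already present; 0 new (none)
  "ipip" → prefix "ipip" already present; 0 new (none)
  "ipwzp" → prefix "ipwz" already present; 1 new (p)
  "wzzti" → prefix "w" already present; 4 new (z, z, t, i)
  "ipipzttpww" → prefix "ipipzttp" already present; 2 new (w, w)
  "ipipztwiz" → prefix "ipipztw" already present; 2 new (i, z)
Total nodes = 10 + 8 + 4 + 10 + 2 + 6 + 5 + 3 + 1 + 0 + 4 + 0 + 0 + 1 + 4 + 2 + 2 = 62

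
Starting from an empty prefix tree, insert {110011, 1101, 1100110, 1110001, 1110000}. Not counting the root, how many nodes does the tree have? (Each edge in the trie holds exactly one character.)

14

Trie structure (* marks end of a word):
(root)
└─ 1
   └─ 1
      ├─ 0
      │  ├─ 0
      │  │  └─ 1
      │  │     └─ 1 *
      │  │        └─ 0 *
      │  └─ 1 *
      └─ 1
         └─ 0
            └─ 0
               └─ 0
                  ├─ 0 *
                  └─ 1 *
Counting every labelled node above: 14.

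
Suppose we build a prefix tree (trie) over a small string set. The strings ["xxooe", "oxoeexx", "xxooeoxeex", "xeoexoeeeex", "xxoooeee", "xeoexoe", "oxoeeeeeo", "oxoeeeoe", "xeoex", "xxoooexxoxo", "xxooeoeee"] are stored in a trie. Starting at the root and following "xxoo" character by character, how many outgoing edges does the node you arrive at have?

2

Follow the path "xxoo" to its node, then look at its outgoing edges.
Distinct next characters after "xxoo": e, o.
That node has 2 child edges.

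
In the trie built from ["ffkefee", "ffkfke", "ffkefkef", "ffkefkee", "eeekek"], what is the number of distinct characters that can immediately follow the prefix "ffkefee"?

Follow the path "ffkefee" to its node, then look at its outgoing edges.
No stored string extends past "ffkefee".
That node has 0 child edges.

0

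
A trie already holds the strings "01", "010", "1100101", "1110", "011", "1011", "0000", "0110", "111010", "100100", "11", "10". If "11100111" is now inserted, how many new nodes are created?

Walking "11100111" from the root, the first 4 characters ("1110") follow existing edges; "0" is the first miss.
So 8 − 4 = 4 new nodes.

4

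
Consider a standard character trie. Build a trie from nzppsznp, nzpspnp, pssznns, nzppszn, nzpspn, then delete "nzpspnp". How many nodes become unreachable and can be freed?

1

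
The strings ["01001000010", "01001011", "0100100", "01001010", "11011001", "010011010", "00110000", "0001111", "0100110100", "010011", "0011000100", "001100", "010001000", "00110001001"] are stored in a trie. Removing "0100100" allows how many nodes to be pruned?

0

After clearing the end-marker at "0100100", prune upward until reaching a node still needed by another word.
Every node on "0100100" is still needed (e.g. by "01001000010"), so nothing is freed.
Nodes removed: 0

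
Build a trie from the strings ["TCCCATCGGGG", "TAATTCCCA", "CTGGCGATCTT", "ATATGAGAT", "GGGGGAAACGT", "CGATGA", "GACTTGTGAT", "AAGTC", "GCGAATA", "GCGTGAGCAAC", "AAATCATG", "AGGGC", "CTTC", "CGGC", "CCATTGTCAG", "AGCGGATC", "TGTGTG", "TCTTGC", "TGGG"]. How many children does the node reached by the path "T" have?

3

Walk "T" from the root, arriving at one node.
Characters that immediately follow "T" among the stored strings: {A, C, G}.
That node has 3 child edges.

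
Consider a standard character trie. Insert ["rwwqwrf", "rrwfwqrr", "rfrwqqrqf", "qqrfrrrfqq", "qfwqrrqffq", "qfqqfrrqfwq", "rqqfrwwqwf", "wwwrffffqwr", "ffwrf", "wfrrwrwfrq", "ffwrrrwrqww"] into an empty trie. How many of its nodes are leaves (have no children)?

11

A leaf is a node with no children — equivalently, the end of a word that is not a proper prefix of any other stored word.
Those words: "ffwrf", "ffwrrrwrqww", "qfqqfrrqfwq", "qfwqrrqffq", "qqrfrrrfqq", "rfrwqqrqf", "rqqfrwwqwf", "rrwfwqrr", "rwwqwrf", "wfrrwrwfrq", "wwwrffffqwr"
Leaf count: 11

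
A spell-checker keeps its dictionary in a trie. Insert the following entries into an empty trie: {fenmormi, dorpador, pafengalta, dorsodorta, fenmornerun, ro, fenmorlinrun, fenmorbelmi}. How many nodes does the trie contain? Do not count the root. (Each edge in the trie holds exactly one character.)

51

Count nodes per top-level branch (shared prefixes stored once):
  'd'-branch (dorpador, dorsodorta): 15 nodes
  'f'-branch (fenmorbelmi, fenmorlinrun, fenmormi, fenmornerun): 24 nodes
  'p'-branch (pafengalta): 10 nodes
  'r'-branch (ro): 2 nodes
Sum: 51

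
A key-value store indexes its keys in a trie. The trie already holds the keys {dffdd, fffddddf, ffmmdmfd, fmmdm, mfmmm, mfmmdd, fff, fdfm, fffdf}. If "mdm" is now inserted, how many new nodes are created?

The longest prefix of "mdm" already in the trie is "m" (length 1).
Each of the 2 remaining characters creates one node.

2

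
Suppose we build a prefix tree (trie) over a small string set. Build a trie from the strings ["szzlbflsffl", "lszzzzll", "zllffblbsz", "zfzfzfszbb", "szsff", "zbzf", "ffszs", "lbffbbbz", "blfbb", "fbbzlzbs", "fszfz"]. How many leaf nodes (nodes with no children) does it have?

Leaves are exactly the stored words that no other stored word extends.
Those words: "blfbb", "fbbzlzbs", "ffszs", "fszfz", "lbffbbbz", "lszzzzll", "szsff", "szzlbflsffl", "zbzf", "zfzfzfszbb", "zllffblbsz"
Leaf count: 11

11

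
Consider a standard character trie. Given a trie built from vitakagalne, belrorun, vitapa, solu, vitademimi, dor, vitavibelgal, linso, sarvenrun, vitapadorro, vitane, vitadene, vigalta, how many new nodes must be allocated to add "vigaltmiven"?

Walking "vigaltmiven" from the root, the first 6 characters ("vigalt") follow existing edges; "m" is the first miss.
So 11 − 6 = 5 new nodes.

5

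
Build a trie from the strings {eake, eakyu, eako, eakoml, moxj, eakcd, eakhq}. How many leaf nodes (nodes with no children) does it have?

6

Leaves are exactly the stored words that no other stored word extends.
Those words: "eakcd", "eake", "eakhq", "eakoml", "eakyu", "moxj"
Leaf count: 6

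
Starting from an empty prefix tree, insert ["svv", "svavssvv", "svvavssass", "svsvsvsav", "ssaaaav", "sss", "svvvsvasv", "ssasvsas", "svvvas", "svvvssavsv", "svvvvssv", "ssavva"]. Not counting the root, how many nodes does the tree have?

Count nodes per top-level branch (shared prefixes stored once):
  's'-branch (ssaaaav, ssasvsas, ssavva, sss, svavssvv, svsvsvsav, svv, svvavssass, svvvas, svvvssavsv, svvvsvasv, svvvvssv): 55 nodes
Sum: 55

55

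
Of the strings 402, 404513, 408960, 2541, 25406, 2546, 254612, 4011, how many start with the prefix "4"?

4

Filter for entries beginning with "4":
Matches: "4011", "402", "404513", "408960"
Count: 4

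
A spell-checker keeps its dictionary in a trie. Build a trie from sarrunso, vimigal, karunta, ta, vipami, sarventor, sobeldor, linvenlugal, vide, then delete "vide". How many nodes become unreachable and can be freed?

After clearing the end-marker at "vide", prune upward until reaching a node still needed by another word.
The suffix "de" (2 nodes) is used only by "vide"; the node for "vi" still has the child "m", so pruning stops there.
Nodes removed: 2

2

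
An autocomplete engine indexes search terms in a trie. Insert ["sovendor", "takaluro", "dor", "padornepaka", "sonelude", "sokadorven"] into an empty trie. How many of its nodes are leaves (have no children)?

6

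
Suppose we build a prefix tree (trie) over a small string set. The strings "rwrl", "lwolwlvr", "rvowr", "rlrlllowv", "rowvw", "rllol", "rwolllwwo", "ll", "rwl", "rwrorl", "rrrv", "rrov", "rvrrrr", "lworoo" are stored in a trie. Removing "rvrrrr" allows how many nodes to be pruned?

After clearing the end-marker at "rvrrrr", prune upward until reaching a node still needed by another word.
The suffix "rrrr" (4 nodes) is used only by "rvrrrr"; the node for "rv" still has the child "o", so pruning stops there.
Nodes removed: 4

4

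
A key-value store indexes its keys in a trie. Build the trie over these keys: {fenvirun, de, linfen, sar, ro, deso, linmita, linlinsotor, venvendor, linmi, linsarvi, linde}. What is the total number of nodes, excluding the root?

51

For each word, the new-node count is its length minus the longest prefix already in the trie:
  "fenvirun" → 8 new (f, e, n, v, i, r, u, n)
  "de" → 2 new (d, e)
  "linfen" → 6 new (l, i, n, f, e, n)
  "sar" → 3 new (s, a, r)
  "ro" → 2 new (r, o)
  "deso" → prefix "de" already present; 2 new (s, o)
  "linmita" → prefix "lin" already present; 4 new (m, i, t, a)
  "linlinsotor" → prefix "lin" already present; 8 new (l, i, n, s, o, t, o, r)
  "venvendor" → 9 new (v, e, n, v, e, n, d, o, r)
  "linmi" → prefix "linmi" already present; 0 new (none)
  "linsarvi" → prefix "lin" already present; 5 new (s, a, r, v, i)
  "linde" → prefix "lin" already present; 2 new (d, e)
Total nodes = 8 + 2 + 6 + 3 + 2 + 2 + 4 + 8 + 9 + 0 + 5 + 2 = 51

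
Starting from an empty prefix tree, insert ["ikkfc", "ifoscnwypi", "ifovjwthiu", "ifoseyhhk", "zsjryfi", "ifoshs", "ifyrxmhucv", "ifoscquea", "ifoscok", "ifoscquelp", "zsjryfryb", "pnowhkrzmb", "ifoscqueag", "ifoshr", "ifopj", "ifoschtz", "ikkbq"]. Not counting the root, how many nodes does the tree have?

73

For each word, the new-node count is its length minus the longest prefix already in the trie:
  "ikkfc" → 5 new (i, k, k, f, c)
  "ifoscnwypi" → prefix "i" already present; 9 new (f, o, s, c, n, w, y, p, i)
  "ifovjwthiu" → prefix "ifo" already present; 7 new (v, j, w, t, h, i, u)
  "ifoseyhhk" → prefix "ifos" already present; 5 new (e, y, h, h, k)
  "zsjryfi" → 7 new (z, s, j, r, y, f, i)
  "ifoshs" → prefix "ifos" already present; 2 new (h, s)
  "ifyrxmhucv" → prefix "if" already present; 8 new (y, r, x, m, h, u, c, v)
  "ifoscquea" → prefix "ifosc" already present; 4 new (q, u, e, a)
  "ifoscok" → prefix "ifosc" already present; 2 new (o, k)
  "ifoscquelp" → prefix "ifoscque" already present; 2 new (l, p)
  "zsjryfryb" → prefix "zsjryf" already present; 3 new (r, y, b)
  "pnowhkrzmb" → 10 new (p, n, o, w, h, k, r, z, m, b)
  "ifoscqueag" → prefix "ifoscquea" already present; 1 new (g)
  "ifoshr" → prefix "ifosh" already present; 1 new (r)
  "ifopj" → prefix "ifo" already present; 2 new (p, j)
  "ifoschtz" → prefix "ifosc" already present; 3 new (h, t, z)
  "ikkbq" → prefix "ikk" already present; 2 new (b, q)
Total nodes = 5 + 9 + 7 + 5 + 7 + 2 + 8 + 4 + 2 + 2 + 3 + 10 + 1 + 1 + 2 + 3 + 2 = 73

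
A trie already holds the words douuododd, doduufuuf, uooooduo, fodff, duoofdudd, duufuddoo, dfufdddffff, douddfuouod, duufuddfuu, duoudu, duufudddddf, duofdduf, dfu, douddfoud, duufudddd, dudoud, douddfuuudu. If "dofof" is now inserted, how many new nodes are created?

"do" is already a path in the trie; the remaining "fof" must be added.
So 5 − 2 = 3 new nodes.

3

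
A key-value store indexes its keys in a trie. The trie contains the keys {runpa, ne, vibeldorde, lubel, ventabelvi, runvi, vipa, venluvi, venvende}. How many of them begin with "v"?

Traverse to the node for "v", then collect every word in that subtree.
Words under "v": venluvi, ventabelvi, venvende, vibeldorde, vipa
Count: 5

5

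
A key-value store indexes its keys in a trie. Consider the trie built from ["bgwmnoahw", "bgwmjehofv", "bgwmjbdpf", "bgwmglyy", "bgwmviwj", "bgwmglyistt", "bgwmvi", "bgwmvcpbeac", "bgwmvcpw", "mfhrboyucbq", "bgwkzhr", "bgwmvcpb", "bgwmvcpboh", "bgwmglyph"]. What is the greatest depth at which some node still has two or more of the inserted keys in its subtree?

Look for the deepest trie node that still has at least two words in its subtree.
e.g. "bgwmvcpb" and "bgwmvcpbeac" share the prefix "bgwmvcpb" of length 8; no pair shares a longer one.
Longest shared-prefix length: 8

8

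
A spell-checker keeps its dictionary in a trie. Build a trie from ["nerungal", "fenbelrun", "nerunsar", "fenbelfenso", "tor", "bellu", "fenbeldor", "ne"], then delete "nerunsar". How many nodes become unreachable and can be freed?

Walk "nerunsar" from the leaf back toward the root, removing each node that no remaining word uses.
The suffix "sar" (3 nodes) is used only by "nerunsar"; the node for "nerun" still has the child "g", so pruning stops there.
Nodes removed: 3

3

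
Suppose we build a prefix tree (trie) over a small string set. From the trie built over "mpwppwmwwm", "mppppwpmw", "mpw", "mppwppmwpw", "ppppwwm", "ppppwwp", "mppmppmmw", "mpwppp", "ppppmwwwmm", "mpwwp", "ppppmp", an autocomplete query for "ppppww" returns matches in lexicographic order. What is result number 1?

ppppwwm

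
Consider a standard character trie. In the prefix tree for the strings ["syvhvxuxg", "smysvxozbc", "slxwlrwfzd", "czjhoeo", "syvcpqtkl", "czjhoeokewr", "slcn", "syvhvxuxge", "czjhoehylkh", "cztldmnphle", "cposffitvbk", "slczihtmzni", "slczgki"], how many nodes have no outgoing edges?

11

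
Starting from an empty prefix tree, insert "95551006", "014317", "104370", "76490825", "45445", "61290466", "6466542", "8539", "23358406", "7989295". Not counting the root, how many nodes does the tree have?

For each word, the new-node count is its length minus the longest prefix already in the trie:
  "95551006" → 8 new (9, 5, 5, 5, 1, 0, 0, 6)
  "014317" → 6 new (0, 1, 4, 3, 1, 7)
  "104370" → 6 new (1, 0, 4, 3, 7, 0)
  "76490825" → 8 new (7, 6, 4, 9, 0, 8, 2, 5)
  "45445" → 5 new (4, 5, 4, 4, 5)
  "61290466" → 8 new (6, 1, 2, 9, 0, 4, 6, 6)
  "6466542" → prefix "6" already present; 6 new (4, 6, 6, 5, 4, 2)
  "8539" → 4 new (8, 5, 3, 9)
  "23358406" → 8 new (2, 3, 3, 5, 8, 4, 0, 6)
  "7989295" → prefix "7" already present; 6 new (9, 8, 9, 2, 9, 5)
Total nodes = 8 + 6 + 6 + 8 + 5 + 8 + 6 + 4 + 8 + 6 = 65

65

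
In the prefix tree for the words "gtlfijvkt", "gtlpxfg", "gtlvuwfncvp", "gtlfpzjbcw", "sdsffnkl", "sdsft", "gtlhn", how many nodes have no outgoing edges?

A leaf is a node with no children — equivalently, the end of a word that is not a proper prefix of any other stored word.
Those words: "gtlfijvkt", "gtlfpzjbcw", "gtlhn", "gtlpxfg", "gtlvuwfncvp", "sdsffnkl", "sdsft"
Leaf count: 7

7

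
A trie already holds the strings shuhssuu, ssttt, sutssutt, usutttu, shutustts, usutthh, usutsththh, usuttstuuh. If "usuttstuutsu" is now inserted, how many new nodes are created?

3

The longest prefix of "usuttstuutsu" already in the trie is "usuttstuu" (length 9).
So 12 − 9 = 3 new nodes.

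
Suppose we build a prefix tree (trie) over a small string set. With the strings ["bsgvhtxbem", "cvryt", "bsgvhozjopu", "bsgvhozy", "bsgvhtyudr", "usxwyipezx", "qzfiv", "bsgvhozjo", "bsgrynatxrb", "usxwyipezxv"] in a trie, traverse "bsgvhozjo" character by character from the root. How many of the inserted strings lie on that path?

1

Check each prefix of "bsgvhozjo" against the stored set — each match is an end-marker on the path.
Prefixes of the query that are stored words: "bsgvhozjo"
Count: 1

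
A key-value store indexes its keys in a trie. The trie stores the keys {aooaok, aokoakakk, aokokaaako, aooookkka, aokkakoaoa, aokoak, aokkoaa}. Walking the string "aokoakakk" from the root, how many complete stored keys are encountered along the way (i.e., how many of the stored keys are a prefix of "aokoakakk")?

2

Check each prefix of "aokoakakk" against the stored set — each match is an end-marker on the path.
Prefixes of the query that are stored words: "aokoak", "aokoakakk"
Count: 2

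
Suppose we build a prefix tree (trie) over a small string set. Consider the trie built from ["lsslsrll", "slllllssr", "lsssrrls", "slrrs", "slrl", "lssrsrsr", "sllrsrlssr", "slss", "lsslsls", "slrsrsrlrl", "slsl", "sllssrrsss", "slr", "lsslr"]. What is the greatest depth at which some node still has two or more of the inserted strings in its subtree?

Look for the deepest trie node that still has at least two words in its subtree.
"lsslsls" and "lsslsrll" agree on "lssls" (5 characters) before diverging; nothing deeper is shared.
Longest shared-prefix length: 5

5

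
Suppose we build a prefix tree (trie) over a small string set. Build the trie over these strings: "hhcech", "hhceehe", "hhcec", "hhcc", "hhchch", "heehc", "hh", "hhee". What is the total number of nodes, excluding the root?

Trie structure (* marks end of a word):
(root)
└─ h
   ├─ e
   │  └─ e
   │     └─ h
   │        └─ c *
   └─ h *
      ├─ c
      │  ├─ c *
      │  ├─ e
      │  │  ├─ c *
      │  │  │  └─ h *
      │  │  └─ e
      │  │     └─ h
      │  │        └─ e *
      │  └─ h
      │     └─ c
      │        └─ h *
      └─ e
         └─ e *
Counting every labelled node above: 19.

19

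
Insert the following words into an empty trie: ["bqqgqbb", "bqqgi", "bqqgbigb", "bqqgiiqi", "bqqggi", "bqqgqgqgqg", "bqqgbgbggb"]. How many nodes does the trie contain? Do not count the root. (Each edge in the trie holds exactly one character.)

For each word, the new-node count is its length minus the longest prefix already in the trie:
  "bqqgqbb" → 7 new (b, q, q, g, q, b, b)
  "bqqgi" → prefix "bqqg" already present; 1 new (i)
  "bqqgbigb" → prefix "bqqg" already present; 4 new (b, i, g, b)
  "bqqgiiqi" → prefix "bqqgi" already present; 3 new (i, q, i)
  "bqqggi" → prefix "bqqg" already present; 2 new (g, i)
  "bqqgqgqgqg" → prefix "bqqgq" already present; 5 new (g, q, g, q, g)
  "bqqgbgbggb" → prefix "bqqgb" already present; 5 new (g, b, g, g, b)
Total nodes = 7 + 1 + 4 + 3 + 2 + 5 + 5 = 27

27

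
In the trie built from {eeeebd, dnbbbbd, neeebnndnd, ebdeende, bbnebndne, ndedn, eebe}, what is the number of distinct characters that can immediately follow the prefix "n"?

Walk "n" from the root, arriving at one node.
Distinct next characters after "n": d, e.
That node has 2 child edges.

2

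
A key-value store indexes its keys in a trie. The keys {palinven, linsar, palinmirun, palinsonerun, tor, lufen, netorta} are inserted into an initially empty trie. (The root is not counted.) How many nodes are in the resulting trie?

40

Count nodes per top-level branch (shared prefixes stored once):
  'l'-branch (linsar, lufen): 10 nodes
  'n'-branch (netorta): 7 nodes
  'p'-branch (palinmirun, palinsonerun, palinven): 20 nodes
  't'-branch (tor): 3 nodes
Sum: 40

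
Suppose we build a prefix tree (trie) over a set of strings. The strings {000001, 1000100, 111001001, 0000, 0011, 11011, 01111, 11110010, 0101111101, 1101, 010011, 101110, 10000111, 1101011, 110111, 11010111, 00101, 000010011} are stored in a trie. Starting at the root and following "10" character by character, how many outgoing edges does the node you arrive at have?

2

The children of the "10" node are the distinct next characters among strings starting with "10".
Characters that immediately follow "10" among the stored strings: {0, 1}.
That node has 2 child edges.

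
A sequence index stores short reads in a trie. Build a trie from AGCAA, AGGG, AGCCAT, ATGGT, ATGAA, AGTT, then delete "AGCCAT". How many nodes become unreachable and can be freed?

Walk "AGCCAT" from the leaf back toward the root, removing each node that no remaining word uses.
The suffix "CAT" (3 nodes) is used only by "AGCCAT"; the node for "AGC" still has the child "A", so pruning stops there.
Nodes removed: 3

3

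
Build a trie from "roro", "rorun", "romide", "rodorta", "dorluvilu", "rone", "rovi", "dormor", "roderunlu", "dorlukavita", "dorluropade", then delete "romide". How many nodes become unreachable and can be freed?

After clearing the end-marker at "romide", prune upward until reaching a node still needed by another word.
The suffix "mide" (4 nodes) is used only by "romide"; the node for "ro" still has the child "r", so pruning stops there.
Nodes removed: 4

4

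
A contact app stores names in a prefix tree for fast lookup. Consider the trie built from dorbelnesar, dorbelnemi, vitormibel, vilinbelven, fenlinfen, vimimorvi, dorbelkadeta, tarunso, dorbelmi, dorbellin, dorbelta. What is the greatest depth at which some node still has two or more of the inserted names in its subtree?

8

Equivalently: take the maximum, over all pairs, of their longest common prefix length.
e.g. "dorbelnemi" and "dorbelnesar" share the prefix "dorbelne" of length 8; no pair shares a longer one.
Longest shared-prefix length: 8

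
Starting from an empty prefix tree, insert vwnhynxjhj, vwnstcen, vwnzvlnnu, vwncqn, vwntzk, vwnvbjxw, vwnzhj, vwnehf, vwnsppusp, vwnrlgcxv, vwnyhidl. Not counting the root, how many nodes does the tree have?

Count nodes per top-level branch (shared prefixes stored once):
  'v'-branch (vwncqn, vwnehf, vwnhynxjhj, vwnrlgcxv, vwnsppusp, vwnstcen, vwntzk, vwnvbjxw, vwnyhidl, vwnzhj, vwnzvlnnu): 53 nodes
Sum: 53

53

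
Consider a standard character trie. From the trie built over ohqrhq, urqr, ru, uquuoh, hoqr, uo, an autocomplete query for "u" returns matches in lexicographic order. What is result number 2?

DFS of the "u" subtree visits, in order: "uo", "uquuoh", "urqr"
The 2nd is uquuoh.

uquuoh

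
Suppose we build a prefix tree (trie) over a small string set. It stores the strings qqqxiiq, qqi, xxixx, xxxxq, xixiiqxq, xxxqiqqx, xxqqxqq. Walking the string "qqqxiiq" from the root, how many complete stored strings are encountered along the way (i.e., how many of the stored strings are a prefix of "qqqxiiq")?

Check each prefix of "qqqxiiq" against the stored set — each match is an end-marker on the path.
Prefixes of the query that are stored words: "qqqxiiq"
Count: 1

1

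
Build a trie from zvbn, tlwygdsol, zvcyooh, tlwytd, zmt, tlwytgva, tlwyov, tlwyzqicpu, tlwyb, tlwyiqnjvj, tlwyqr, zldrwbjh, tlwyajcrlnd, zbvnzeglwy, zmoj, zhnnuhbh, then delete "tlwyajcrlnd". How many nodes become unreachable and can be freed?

7

A node on "tlwyajcrlnd"'s path can go only if nothing else ends at it or branches off below it.
The suffix "ajcrlnd" (7 nodes) is used only by "tlwyajcrlnd"; the node for "tlwy" still has the child "g", so pruning stops there.
Nodes removed: 7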